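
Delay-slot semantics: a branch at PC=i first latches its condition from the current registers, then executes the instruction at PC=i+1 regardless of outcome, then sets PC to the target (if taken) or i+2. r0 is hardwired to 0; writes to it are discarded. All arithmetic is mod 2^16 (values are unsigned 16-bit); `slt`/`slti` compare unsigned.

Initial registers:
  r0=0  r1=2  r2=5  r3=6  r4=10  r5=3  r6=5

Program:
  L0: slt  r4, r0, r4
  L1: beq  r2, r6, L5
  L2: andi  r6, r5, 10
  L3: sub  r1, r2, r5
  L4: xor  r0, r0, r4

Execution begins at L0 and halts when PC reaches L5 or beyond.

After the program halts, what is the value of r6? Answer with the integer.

#0 slt  r4, r0, r4 ; 0/2/5/6/1/3/5
#1 beq  r2, r6, L5 ; 0/2/5/6/1/3/5 ; →target
#2 andi  r6, r5, 10 ; 0/2/5/6/1/3/2

2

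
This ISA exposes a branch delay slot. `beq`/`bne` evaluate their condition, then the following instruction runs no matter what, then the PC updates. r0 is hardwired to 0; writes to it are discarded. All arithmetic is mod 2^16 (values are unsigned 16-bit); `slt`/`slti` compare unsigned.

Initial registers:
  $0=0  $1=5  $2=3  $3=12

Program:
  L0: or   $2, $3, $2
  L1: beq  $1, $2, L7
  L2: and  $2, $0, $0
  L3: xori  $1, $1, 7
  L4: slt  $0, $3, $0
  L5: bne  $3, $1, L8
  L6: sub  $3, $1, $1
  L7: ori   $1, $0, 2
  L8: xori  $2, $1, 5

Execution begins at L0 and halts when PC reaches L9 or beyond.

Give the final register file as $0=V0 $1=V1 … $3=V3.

PC=0  or   $2, $3, $2        | $0=0 $1=5 $2=15 $3=12
PC=1  beq  $1, $2, L7        | $0=0 $1=5 $2=15 $3=12  [not taken]
PC=2  and  $2, $0, $0        | $0=0 $1=5 $2=0 $3=12
PC=3  xori  $1, $1, 7        | $0=0 $1=2 $2=0 $3=12
PC=4  slt  $0, $3, $0        | $0=0 $1=2 $2=0 $3=12
PC=5  bne  $3, $1, L8        | $0=0 $1=2 $2=0 $3=12  [TAKEN]
PC=6  sub  $3, $1, $1        | $0=0 $1=2 $2=0 $3=0
PC=8  xori  $2, $1, 5        | $0=0 $1=2 $2=7 $3=0

$0=0 $1=2 $2=7 $3=0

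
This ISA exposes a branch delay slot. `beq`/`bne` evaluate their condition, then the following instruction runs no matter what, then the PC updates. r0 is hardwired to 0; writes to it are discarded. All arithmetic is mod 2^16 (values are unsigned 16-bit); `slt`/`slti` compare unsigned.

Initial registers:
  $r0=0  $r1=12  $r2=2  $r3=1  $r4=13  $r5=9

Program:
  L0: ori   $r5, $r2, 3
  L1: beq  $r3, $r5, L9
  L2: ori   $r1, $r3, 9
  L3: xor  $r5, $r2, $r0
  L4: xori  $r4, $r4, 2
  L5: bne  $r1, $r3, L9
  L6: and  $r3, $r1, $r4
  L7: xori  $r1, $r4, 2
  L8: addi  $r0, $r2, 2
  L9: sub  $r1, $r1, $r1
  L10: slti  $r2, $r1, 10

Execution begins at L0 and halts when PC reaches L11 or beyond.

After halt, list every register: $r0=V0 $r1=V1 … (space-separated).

PC=0  ori   $r5, $r2, 3      | $r0=0 $r1=12 $r2=2 $r3=1 $r4=13 $r5=3
PC=1  beq  $r3, $r5, L9      | $r0=0 $r1=12 $r2=2 $r3=1 $r4=13 $r5=3  [not taken]
PC=2  ori   $r1, $r3, 9      | $r0=0 $r1=9 $r2=2 $r3=1 $r4=13 $r5=3
PC=3  xor  $r5, $r2, $r0     | $r0=0 $r1=9 $r2=2 $r3=1 $r4=13 $r5=2
PC=4  xori  $r4, $r4, 2      | $r0=0 $r1=9 $r2=2 $r3=1 $r4=15 $r5=2
PC=5  bne  $r1, $r3, L9      | $r0=0 $r1=9 $r2=2 $r3=1 $r4=15 $r5=2  [TAKEN]
PC=6  and  $r3, $r1, $r4     | $r0=0 $r1=9 $r2=2 $r3=9 $r4=15 $r5=2
PC=9  sub  $r1, $r1, $r1     | $r0=0 $r1=0 $r2=2 $r3=9 $r4=15 $r5=2
PC=10 slti  $r2, $r1, 10     | $r0=0 $r1=0 $r2=1 $r3=9 $r4=15 $r5=2

$r0=0 $r1=0 $r2=1 $r3=9 $r4=15 $r5=2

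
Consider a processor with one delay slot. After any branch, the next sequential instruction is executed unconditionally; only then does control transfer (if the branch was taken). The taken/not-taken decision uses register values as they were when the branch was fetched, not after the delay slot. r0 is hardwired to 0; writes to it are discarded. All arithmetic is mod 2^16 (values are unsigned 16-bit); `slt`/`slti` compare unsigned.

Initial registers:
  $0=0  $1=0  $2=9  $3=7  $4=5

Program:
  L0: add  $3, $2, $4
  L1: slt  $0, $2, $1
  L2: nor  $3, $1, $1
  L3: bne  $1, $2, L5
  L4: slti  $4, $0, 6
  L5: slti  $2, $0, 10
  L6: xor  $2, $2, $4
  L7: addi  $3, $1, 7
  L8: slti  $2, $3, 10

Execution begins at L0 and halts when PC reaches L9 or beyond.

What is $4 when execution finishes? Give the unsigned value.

#0 add  $3, $2, $4 ; 0/0/9/14/5
#1 slt  $0, $2, $1 ; 0/0/9/14/5
#2 nor  $3, $1, $1 ; 0/0/9/65535/5
#3 bne  $1, $2, L5 ; 0/0/9/65535/5 ; →target
#4 slti  $4, $0, 6 ; 0/0/9/65535/1
#5 slti  $2, $0, 10 ; 0/0/1/65535/1
#6 xor  $2, $2, $4 ; 0/0/0/65535/1
#7 addi  $3, $1, 7 ; 0/0/0/7/1
#8 slti  $2, $3, 10 ; 0/0/1/7/1

1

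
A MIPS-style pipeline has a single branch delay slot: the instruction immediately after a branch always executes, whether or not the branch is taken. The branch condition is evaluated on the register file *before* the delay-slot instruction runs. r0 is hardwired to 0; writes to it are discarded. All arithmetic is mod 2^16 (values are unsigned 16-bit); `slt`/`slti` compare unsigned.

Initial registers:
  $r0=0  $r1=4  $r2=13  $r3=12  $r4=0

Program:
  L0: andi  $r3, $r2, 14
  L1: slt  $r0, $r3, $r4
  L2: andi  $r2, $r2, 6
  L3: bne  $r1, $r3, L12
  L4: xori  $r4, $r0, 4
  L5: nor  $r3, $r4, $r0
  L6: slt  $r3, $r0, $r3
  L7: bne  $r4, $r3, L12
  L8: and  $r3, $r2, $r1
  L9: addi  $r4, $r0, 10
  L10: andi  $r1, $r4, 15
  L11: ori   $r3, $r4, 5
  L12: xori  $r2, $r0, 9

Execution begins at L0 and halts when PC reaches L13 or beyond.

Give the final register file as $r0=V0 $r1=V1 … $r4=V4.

PC=0  andi  $r3, $r2, 14     | $r0=0 $r1=4 $r2=13 $r3=12 $r4=0
PC=1  slt  $r0, $r3, $r4     | $r0=0 $r1=4 $r2=13 $r3=12 $r4=0
PC=2  andi  $r2, $r2, 6      | $r0=0 $r1=4 $r2=4 $r3=12 $r4=0
PC=3  bne  $r1, $r3, L12     | $r0=0 $r1=4 $r2=4 $r3=12 $r4=0  [TAKEN]
PC=4  xori  $r4, $r0, 4      | $r0=0 $r1=4 $r2=4 $r3=12 $r4=4
PC=12 xori  $r2, $r0, 9      | $r0=0 $r1=4 $r2=9 $r3=12 $r4=4

$r0=0 $r1=4 $r2=9 $r3=12 $r4=4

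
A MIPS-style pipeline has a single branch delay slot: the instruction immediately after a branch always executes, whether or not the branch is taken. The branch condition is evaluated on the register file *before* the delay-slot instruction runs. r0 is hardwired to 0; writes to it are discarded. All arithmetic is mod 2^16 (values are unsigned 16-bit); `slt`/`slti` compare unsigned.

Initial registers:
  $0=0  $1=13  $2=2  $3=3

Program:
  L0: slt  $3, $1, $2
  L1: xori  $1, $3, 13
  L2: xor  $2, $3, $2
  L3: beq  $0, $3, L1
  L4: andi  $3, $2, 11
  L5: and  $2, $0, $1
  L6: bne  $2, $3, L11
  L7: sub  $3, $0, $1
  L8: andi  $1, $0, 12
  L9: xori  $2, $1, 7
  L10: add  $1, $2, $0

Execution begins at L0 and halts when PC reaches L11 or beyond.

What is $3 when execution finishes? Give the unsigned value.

65521

[0] slt  $3, $1, $2  →  {$0:0, $1:13, $2:2, $3:0}
[1] xori  $1, $3, 13  →  {$0:0, $1:13, $2:2, $3:0}
[2] xor  $2, $3, $2  →  {$0:0, $1:13, $2:2, $3:0}
[3] beq  $0, $3, L1  →  {$0:0, $1:13, $2:2, $3:0}  ⟨branch taken⟩
[4] andi  $3, $2, 11  →  {$0:0, $1:13, $2:2, $3:2}
[1] xori  $1, $3, 13  →  {$0:0, $1:15, $2:2, $3:2}
[2] xor  $2, $3, $2  →  {$0:0, $1:15, $2:0, $3:2}
[3] beq  $0, $3, L1  →  {$0:0, $1:15, $2:0, $3:2}  ⟨branch fallthrough⟩
[4] andi  $3, $2, 11  →  {$0:0, $1:15, $2:0, $3:0}
[5] and  $2, $0, $1  →  {$0:0, $1:15, $2:0, $3:0}
[6] bne  $2, $3, L11  →  {$0:0, $1:15, $2:0, $3:0}  ⟨branch fallthrough⟩
[7] sub  $3, $0, $1  →  {$0:0, $1:15, $2:0, $3:65521}
[8] andi  $1, $0, 12  →  {$0:0, $1:0, $2:0, $3:65521}
[9] xori  $2, $1, 7  →  {$0:0, $1:0, $2:7, $3:65521}
[10] add  $1, $2, $0  →  {$0:0, $1:7, $2:7, $3:65521}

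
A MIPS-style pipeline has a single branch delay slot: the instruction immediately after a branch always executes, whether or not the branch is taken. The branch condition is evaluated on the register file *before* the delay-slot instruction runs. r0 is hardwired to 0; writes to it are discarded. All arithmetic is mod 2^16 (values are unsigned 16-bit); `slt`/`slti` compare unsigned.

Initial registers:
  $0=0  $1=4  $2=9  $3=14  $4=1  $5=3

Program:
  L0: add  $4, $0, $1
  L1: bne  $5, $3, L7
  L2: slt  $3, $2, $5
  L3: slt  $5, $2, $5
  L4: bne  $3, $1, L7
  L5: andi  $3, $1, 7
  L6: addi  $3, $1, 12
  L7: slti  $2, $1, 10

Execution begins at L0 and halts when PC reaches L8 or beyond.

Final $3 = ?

0

  step pc=0: add  $4, $0, $1  regs=(0,4,9,14,4,3)
  step pc=1: bne  $5, $3, L7  cond=T  regs=(0,4,9,14,4,3)
  step pc=2: slt  $3, $2, $5  regs=(0,4,9,0,4,3)
  step pc=7: slti  $2, $1, 10  regs=(0,4,1,0,4,3)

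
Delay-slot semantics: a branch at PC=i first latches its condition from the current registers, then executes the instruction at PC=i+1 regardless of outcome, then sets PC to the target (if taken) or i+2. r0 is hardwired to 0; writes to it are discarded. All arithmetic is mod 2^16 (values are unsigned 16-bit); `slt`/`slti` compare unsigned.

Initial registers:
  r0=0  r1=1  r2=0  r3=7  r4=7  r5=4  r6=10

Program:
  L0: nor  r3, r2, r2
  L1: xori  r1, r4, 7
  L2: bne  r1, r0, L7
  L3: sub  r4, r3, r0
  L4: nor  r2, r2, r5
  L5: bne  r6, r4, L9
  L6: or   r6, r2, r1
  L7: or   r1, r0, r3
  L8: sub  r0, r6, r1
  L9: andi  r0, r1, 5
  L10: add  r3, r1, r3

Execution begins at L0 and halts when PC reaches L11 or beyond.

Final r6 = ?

65531

[0] nor  r3, r2, r2  →  {r0:0, r1:1, r2:0, r3:65535, r4:7, r5:4, r6:10}
[1] xori  r1, r4, 7  →  {r0:0, r1:0, r2:0, r3:65535, r4:7, r5:4, r6:10}
[2] bne  r1, r0, L7  →  {r0:0, r1:0, r2:0, r3:65535, r4:7, r5:4, r6:10}  ⟨branch fallthrough⟩
[3] sub  r4, r3, r0  →  {r0:0, r1:0, r2:0, r3:65535, r4:65535, r5:4, r6:10}
[4] nor  r2, r2, r5  →  {r0:0, r1:0, r2:65531, r3:65535, r4:65535, r5:4, r6:10}
[5] bne  r6, r4, L9  →  {r0:0, r1:0, r2:65531, r3:65535, r4:65535, r5:4, r6:10}  ⟨branch taken⟩
[6] or   r6, r2, r1  →  {r0:0, r1:0, r2:65531, r3:65535, r4:65535, r5:4, r6:65531}
[9] andi  r0, r1, 5  →  {r0:0, r1:0, r2:65531, r3:65535, r4:65535, r5:4, r6:65531}
[10] add  r3, r1, r3  →  {r0:0, r1:0, r2:65531, r3:65535, r4:65535, r5:4, r6:65531}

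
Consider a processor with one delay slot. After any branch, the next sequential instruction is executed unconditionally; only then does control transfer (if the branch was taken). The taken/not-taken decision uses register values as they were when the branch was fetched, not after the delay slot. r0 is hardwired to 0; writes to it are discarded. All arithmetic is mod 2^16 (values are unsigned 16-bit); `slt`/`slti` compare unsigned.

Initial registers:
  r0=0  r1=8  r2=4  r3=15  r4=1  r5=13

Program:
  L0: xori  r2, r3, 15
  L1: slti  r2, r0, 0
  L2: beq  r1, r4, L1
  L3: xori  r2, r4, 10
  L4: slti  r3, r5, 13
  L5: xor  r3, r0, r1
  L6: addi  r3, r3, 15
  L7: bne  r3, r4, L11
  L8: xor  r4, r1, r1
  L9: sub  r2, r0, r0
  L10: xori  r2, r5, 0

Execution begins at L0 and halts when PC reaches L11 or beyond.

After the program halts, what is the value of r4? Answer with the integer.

0

  step pc=0: xori  r2, r3, 15  regs=(0,8,0,15,1,13)
  step pc=1: slti  r2, r0, 0  regs=(0,8,0,15,1,13)
  step pc=2: beq  r1, r4, L1  cond=F  regs=(0,8,0,15,1,13)
  step pc=3: xori  r2, r4, 10  regs=(0,8,11,15,1,13)
  step pc=4: slti  r3, r5, 13  regs=(0,8,11,0,1,13)
  step pc=5: xor  r3, r0, r1  regs=(0,8,11,8,1,13)
  step pc=6: addi  r3, r3, 15  regs=(0,8,11,23,1,13)
  step pc=7: bne  r3, r4, L11  cond=T  regs=(0,8,11,23,1,13)
  step pc=8: xor  r4, r1, r1  regs=(0,8,11,23,0,13)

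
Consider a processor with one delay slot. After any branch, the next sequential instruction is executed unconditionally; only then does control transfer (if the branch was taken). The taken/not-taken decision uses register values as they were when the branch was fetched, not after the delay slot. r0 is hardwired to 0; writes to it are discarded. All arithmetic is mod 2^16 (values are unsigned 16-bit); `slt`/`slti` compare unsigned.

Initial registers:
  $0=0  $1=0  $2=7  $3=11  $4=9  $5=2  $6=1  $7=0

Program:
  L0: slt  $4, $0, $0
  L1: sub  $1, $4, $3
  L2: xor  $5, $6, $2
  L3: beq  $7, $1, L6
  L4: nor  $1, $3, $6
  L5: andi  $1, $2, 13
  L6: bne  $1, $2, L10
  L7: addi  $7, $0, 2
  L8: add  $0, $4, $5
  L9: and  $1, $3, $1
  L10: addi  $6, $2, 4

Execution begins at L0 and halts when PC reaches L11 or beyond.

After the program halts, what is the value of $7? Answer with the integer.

2

[0] slt  $4, $0, $0  →  {$0:0, $1:0, $2:7, $3:11, $4:0, $5:2, $6:1, $7:0}
[1] sub  $1, $4, $3  →  {$0:0, $1:65525, $2:7, $3:11, $4:0, $5:2, $6:1, $7:0}
[2] xor  $5, $6, $2  →  {$0:0, $1:65525, $2:7, $3:11, $4:0, $5:6, $6:1, $7:0}
[3] beq  $7, $1, L6  →  {$0:0, $1:65525, $2:7, $3:11, $4:0, $5:6, $6:1, $7:0}  ⟨branch fallthrough⟩
[4] nor  $1, $3, $6  →  {$0:0, $1:65524, $2:7, $3:11, $4:0, $5:6, $6:1, $7:0}
[5] andi  $1, $2, 13  →  {$0:0, $1:5, $2:7, $3:11, $4:0, $5:6, $6:1, $7:0}
[6] bne  $1, $2, L10  →  {$0:0, $1:5, $2:7, $3:11, $4:0, $5:6, $6:1, $7:0}  ⟨branch taken⟩
[7] addi  $7, $0, 2  →  {$0:0, $1:5, $2:7, $3:11, $4:0, $5:6, $6:1, $7:2}
[10] addi  $6, $2, 4  →  {$0:0, $1:5, $2:7, $3:11, $4:0, $5:6, $6:11, $7:2}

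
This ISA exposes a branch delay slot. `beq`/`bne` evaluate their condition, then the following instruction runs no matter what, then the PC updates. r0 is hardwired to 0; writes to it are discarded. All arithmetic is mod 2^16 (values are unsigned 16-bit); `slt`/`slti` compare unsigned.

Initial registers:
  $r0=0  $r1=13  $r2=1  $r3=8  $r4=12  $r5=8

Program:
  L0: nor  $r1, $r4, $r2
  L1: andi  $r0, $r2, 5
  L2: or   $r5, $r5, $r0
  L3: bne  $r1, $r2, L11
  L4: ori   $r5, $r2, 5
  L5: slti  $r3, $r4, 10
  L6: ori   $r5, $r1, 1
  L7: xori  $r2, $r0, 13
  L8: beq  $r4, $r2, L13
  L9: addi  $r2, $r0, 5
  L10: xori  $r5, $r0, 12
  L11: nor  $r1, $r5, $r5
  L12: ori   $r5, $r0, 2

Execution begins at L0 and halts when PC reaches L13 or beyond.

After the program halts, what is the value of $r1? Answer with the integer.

65530

PC=0  nor  $r1, $r4, $r2     | $r0=0 $r1=65522 $r2=1 $r3=8 $r4=12 $r5=8
PC=1  andi  $r0, $r2, 5      | $r0=0 $r1=65522 $r2=1 $r3=8 $r4=12 $r5=8
PC=2  or   $r5, $r5, $r0     | $r0=0 $r1=65522 $r2=1 $r3=8 $r4=12 $r5=8
PC=3  bne  $r1, $r2, L11     | $r0=0 $r1=65522 $r2=1 $r3=8 $r4=12 $r5=8  [TAKEN]
PC=4  ori   $r5, $r2, 5      | $r0=0 $r1=65522 $r2=1 $r3=8 $r4=12 $r5=5
PC=11 nor  $r1, $r5, $r5     | $r0=0 $r1=65530 $r2=1 $r3=8 $r4=12 $r5=5
PC=12 ori   $r5, $r0, 2      | $r0=0 $r1=65530 $r2=1 $r3=8 $r4=12 $r5=2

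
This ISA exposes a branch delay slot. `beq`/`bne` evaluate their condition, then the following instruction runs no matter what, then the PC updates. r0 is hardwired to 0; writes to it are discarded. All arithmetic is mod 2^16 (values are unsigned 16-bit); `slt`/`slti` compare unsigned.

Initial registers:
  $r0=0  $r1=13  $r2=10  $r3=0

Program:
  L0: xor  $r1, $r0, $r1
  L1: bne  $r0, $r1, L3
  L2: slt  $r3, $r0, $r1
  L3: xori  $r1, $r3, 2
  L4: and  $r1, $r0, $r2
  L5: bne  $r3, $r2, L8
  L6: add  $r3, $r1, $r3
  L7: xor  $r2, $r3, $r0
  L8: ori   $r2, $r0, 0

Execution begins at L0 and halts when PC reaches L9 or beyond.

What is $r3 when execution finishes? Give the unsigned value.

1

[0] xor  $r1, $r0, $r1  →  {$r0:0, $r1:13, $r2:10, $r3:0}
[1] bne  $r0, $r1, L3  →  {$r0:0, $r1:13, $r2:10, $r3:0}  ⟨branch taken⟩
[2] slt  $r3, $r0, $r1  →  {$r0:0, $r1:13, $r2:10, $r3:1}
[3] xori  $r1, $r3, 2  →  {$r0:0, $r1:3, $r2:10, $r3:1}
[4] and  $r1, $r0, $r2  →  {$r0:0, $r1:0, $r2:10, $r3:1}
[5] bne  $r3, $r2, L8  →  {$r0:0, $r1:0, $r2:10, $r3:1}  ⟨branch taken⟩
[6] add  $r3, $r1, $r3  →  {$r0:0, $r1:0, $r2:10, $r3:1}
[8] ori   $r2, $r0, 0  →  {$r0:0, $r1:0, $r2:0, $r3:1}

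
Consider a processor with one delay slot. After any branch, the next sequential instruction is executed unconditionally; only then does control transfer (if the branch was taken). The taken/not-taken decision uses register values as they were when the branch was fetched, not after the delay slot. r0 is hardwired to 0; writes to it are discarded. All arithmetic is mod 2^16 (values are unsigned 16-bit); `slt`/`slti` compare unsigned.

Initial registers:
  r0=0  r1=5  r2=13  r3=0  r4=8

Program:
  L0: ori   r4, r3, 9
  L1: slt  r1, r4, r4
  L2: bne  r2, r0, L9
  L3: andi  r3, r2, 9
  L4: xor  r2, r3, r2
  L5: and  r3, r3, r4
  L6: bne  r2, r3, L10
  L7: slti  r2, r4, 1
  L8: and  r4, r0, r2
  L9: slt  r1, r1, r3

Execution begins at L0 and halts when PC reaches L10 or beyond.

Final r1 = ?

1

  step pc=0: ori   r4, r3, 9  regs=(0,5,13,0,9)
  step pc=1: slt  r1, r4, r4  regs=(0,0,13,0,9)
  step pc=2: bne  r2, r0, L9  cond=T  regs=(0,0,13,0,9)
  step pc=3: andi  r3, r2, 9  regs=(0,0,13,9,9)
  step pc=9: slt  r1, r1, r3  regs=(0,1,13,9,9)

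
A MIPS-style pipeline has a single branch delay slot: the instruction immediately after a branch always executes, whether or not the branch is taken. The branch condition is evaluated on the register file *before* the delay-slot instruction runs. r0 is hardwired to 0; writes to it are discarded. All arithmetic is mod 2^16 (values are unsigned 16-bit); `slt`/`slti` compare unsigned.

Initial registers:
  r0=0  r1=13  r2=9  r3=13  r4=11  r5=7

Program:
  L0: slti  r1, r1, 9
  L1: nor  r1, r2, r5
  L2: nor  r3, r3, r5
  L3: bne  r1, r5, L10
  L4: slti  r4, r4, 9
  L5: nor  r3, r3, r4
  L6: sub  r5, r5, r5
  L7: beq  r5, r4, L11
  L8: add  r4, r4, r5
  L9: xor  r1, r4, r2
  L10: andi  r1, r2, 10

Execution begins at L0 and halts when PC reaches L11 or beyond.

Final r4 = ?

0

PC=0  slti  r1, r1, 9        | r0=0 r1=0 r2=9 r3=13 r4=11 r5=7
PC=1  nor  r1, r2, r5        | r0=0 r1=65520 r2=9 r3=13 r4=11 r5=7
PC=2  nor  r3, r3, r5        | r0=0 r1=65520 r2=9 r3=65520 r4=11 r5=7
PC=3  bne  r1, r5, L10       | r0=0 r1=65520 r2=9 r3=65520 r4=11 r5=7  [TAKEN]
PC=4  slti  r4, r4, 9        | r0=0 r1=65520 r2=9 r3=65520 r4=0 r5=7
PC=10 andi  r1, r2, 10       | r0=0 r1=8 r2=9 r3=65520 r4=0 r5=7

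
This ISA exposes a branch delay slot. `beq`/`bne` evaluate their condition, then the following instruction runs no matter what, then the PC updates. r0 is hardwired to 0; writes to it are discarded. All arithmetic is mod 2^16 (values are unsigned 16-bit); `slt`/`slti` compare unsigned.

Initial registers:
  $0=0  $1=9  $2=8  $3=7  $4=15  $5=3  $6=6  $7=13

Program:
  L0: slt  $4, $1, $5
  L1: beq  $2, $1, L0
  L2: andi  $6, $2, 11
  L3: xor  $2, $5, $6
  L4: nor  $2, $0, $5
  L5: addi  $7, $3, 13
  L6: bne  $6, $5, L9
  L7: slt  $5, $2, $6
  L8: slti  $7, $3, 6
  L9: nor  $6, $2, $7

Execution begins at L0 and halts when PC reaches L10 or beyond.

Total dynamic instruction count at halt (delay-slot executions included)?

9

PC=0  slt  $4, $1, $5        | $0=0 $1=9 $2=8 $3=7 $4=0 $5=3 $6=6 $7=13
PC=1  beq  $2, $1, L0        | $0=0 $1=9 $2=8 $3=7 $4=0 $5=3 $6=6 $7=13  [not taken]
PC=2  andi  $6, $2, 11       | $0=0 $1=9 $2=8 $3=7 $4=0 $5=3 $6=8 $7=13
PC=3  xor  $2, $5, $6        | $0=0 $1=9 $2=11 $3=7 $4=0 $5=3 $6=8 $7=13
PC=4  nor  $2, $0, $5        | $0=0 $1=9 $2=65532 $3=7 $4=0 $5=3 $6=8 $7=13
PC=5  addi  $7, $3, 13       | $0=0 $1=9 $2=65532 $3=7 $4=0 $5=3 $6=8 $7=20
PC=6  bne  $6, $5, L9        | $0=0 $1=9 $2=65532 $3=7 $4=0 $5=3 $6=8 $7=20  [TAKEN]
PC=7  slt  $5, $2, $6        | $0=0 $1=9 $2=65532 $3=7 $4=0 $5=0 $6=8 $7=20
PC=9  nor  $6, $2, $7        | $0=0 $1=9 $2=65532 $3=7 $4=0 $5=0 $6=3 $7=20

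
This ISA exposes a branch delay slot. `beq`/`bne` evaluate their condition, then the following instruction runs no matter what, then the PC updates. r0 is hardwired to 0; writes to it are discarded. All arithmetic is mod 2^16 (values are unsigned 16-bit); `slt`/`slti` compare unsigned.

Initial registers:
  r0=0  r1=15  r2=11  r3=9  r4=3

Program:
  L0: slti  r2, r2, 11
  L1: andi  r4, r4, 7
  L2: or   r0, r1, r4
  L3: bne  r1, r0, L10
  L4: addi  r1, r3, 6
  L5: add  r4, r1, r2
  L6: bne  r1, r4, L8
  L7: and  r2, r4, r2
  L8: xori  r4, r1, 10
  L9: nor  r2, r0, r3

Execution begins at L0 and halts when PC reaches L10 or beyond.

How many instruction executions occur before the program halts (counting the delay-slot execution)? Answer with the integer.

  step pc=0: slti  r2, r2, 11  regs=(0,15,0,9,3)
  step pc=1: andi  r4, r4, 7  regs=(0,15,0,9,3)
  step pc=2: or   r0, r1, r4  regs=(0,15,0,9,3)
  step pc=3: bne  r1, r0, L10  cond=T  regs=(0,15,0,9,3)
  step pc=4: addi  r1, r3, 6  regs=(0,15,0,9,3)

5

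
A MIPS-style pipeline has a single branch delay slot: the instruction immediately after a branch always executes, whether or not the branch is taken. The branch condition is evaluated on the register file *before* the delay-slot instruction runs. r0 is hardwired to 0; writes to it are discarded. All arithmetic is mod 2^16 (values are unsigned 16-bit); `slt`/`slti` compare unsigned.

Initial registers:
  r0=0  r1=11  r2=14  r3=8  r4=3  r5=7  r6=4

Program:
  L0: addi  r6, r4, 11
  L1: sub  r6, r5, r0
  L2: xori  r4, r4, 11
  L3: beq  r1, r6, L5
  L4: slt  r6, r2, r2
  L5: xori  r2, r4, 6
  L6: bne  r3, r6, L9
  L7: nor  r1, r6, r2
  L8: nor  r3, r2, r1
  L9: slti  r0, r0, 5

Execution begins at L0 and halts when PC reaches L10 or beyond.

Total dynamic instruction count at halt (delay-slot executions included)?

[0] addi  r6, r4, 11  →  {r0:0, r1:11, r2:14, r3:8, r4:3, r5:7, r6:14}
[1] sub  r6, r5, r0  →  {r0:0, r1:11, r2:14, r3:8, r4:3, r5:7, r6:7}
[2] xori  r4, r4, 11  →  {r0:0, r1:11, r2:14, r3:8, r4:8, r5:7, r6:7}
[3] beq  r1, r6, L5  →  {r0:0, r1:11, r2:14, r3:8, r4:8, r5:7, r6:7}  ⟨branch fallthrough⟩
[4] slt  r6, r2, r2  →  {r0:0, r1:11, r2:14, r3:8, r4:8, r5:7, r6:0}
[5] xori  r2, r4, 6  →  {r0:0, r1:11, r2:14, r3:8, r4:8, r5:7, r6:0}
[6] bne  r3, r6, L9  →  {r0:0, r1:11, r2:14, r3:8, r4:8, r5:7, r6:0}  ⟨branch taken⟩
[7] nor  r1, r6, r2  →  {r0:0, r1:65521, r2:14, r3:8, r4:8, r5:7, r6:0}
[9] slti  r0, r0, 5  →  {r0:0, r1:65521, r2:14, r3:8, r4:8, r5:7, r6:0}

9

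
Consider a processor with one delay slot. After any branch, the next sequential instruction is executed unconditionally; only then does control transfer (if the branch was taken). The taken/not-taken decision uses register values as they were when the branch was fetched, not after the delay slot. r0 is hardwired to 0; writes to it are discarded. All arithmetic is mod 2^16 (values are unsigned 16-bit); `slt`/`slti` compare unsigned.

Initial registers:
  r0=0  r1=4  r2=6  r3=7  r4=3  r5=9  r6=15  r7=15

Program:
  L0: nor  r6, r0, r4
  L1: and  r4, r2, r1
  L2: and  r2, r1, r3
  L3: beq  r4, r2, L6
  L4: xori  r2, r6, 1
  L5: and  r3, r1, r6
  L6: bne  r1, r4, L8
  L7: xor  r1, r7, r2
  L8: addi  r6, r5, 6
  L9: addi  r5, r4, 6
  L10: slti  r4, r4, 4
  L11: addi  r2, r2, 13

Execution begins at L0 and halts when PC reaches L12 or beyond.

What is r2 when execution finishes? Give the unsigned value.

10

  step pc=0: nor  r6, r0, r4  regs=(0,4,6,7,3,9,65532,15)
  step pc=1: and  r4, r2, r1  regs=(0,4,6,7,4,9,65532,15)
  step pc=2: and  r2, r1, r3  regs=(0,4,4,7,4,9,65532,15)
  step pc=3: beq  r4, r2, L6  cond=T  regs=(0,4,4,7,4,9,65532,15)
  step pc=4: xori  r2, r6, 1  regs=(0,4,65533,7,4,9,65532,15)
  step pc=6: bne  r1, r4, L8  cond=F  regs=(0,4,65533,7,4,9,65532,15)
  step pc=7: xor  r1, r7, r2  regs=(0,65522,65533,7,4,9,65532,15)
  step pc=8: addi  r6, r5, 6  regs=(0,65522,65533,7,4,9,15,15)
  step pc=9: addi  r5, r4, 6  regs=(0,65522,65533,7,4,10,15,15)
  step pc=10: slti  r4, r4, 4  regs=(0,65522,65533,7,0,10,15,15)
  step pc=11: addi  r2, r2, 13  regs=(0,65522,10,7,0,10,15,15)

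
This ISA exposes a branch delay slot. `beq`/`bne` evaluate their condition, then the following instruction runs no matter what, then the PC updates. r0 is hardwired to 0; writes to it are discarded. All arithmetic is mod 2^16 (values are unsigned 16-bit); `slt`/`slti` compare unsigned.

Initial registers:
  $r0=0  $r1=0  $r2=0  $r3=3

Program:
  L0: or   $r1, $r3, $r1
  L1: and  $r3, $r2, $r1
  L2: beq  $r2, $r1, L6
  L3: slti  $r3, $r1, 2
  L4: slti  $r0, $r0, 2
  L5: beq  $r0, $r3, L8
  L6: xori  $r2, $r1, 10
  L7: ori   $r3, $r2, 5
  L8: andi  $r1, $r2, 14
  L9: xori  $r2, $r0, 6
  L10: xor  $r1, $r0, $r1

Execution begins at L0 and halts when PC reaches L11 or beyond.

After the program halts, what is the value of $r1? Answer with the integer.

  step pc=0: or   $r1, $r3, $r1  regs=(0,3,0,3)
  step pc=1: and  $r3, $r2, $r1  regs=(0,3,0,0)
  step pc=2: beq  $r2, $r1, L6  cond=F  regs=(0,3,0,0)
  step pc=3: slti  $r3, $r1, 2  regs=(0,3,0,0)
  step pc=4: slti  $r0, $r0, 2  regs=(0,3,0,0)
  step pc=5: beq  $r0, $r3, L8  cond=T  regs=(0,3,0,0)
  step pc=6: xori  $r2, $r1, 10  regs=(0,3,9,0)
  step pc=8: andi  $r1, $r2, 14  regs=(0,8,9,0)
  step pc=9: xori  $r2, $r0, 6  regs=(0,8,6,0)
  step pc=10: xor  $r1, $r0, $r1  regs=(0,8,6,0)

8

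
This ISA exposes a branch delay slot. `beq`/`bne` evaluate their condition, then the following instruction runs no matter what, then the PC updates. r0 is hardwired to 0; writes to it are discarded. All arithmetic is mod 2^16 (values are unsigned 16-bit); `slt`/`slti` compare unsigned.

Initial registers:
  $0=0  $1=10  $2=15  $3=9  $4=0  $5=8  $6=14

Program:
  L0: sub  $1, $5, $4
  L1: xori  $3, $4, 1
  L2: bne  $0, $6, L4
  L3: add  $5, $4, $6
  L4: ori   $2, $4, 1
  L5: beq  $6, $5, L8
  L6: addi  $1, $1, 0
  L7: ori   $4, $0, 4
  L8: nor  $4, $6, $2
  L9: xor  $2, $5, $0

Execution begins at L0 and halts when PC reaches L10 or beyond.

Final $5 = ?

14

PC=0  sub  $1, $5, $4        | $0=0 $1=8 $2=15 $3=9 $4=0 $5=8 $6=14
PC=1  xori  $3, $4, 1        | $0=0 $1=8 $2=15 $3=1 $4=0 $5=8 $6=14
PC=2  bne  $0, $6, L4        | $0=0 $1=8 $2=15 $3=1 $4=0 $5=8 $6=14  [TAKEN]
PC=3  add  $5, $4, $6        | $0=0 $1=8 $2=15 $3=1 $4=0 $5=14 $6=14
PC=4  ori   $2, $4, 1        | $0=0 $1=8 $2=1 $3=1 $4=0 $5=14 $6=14
PC=5  beq  $6, $5, L8        | $0=0 $1=8 $2=1 $3=1 $4=0 $5=14 $6=14  [TAKEN]
PC=6  addi  $1, $1, 0        | $0=0 $1=8 $2=1 $3=1 $4=0 $5=14 $6=14
PC=8  nor  $4, $6, $2        | $0=0 $1=8 $2=1 $3=1 $4=65520 $5=14 $6=14
PC=9  xor  $2, $5, $0        | $0=0 $1=8 $2=14 $3=1 $4=65520 $5=14 $6=14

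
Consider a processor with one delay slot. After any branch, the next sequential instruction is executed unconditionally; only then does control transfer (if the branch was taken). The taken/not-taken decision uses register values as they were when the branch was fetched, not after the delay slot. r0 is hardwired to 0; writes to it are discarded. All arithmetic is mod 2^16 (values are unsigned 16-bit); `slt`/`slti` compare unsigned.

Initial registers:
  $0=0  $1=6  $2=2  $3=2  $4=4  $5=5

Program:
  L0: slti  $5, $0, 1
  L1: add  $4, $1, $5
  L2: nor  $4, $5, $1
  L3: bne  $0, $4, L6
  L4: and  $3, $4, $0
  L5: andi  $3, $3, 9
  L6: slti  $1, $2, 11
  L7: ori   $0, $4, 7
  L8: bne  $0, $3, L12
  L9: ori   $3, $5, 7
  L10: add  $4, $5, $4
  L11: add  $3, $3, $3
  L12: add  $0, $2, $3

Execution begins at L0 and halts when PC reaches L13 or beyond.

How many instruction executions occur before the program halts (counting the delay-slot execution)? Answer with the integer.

12

[0] slti  $5, $0, 1  →  {$0:0, $1:6, $2:2, $3:2, $4:4, $5:1}
[1] add  $4, $1, $5  →  {$0:0, $1:6, $2:2, $3:2, $4:7, $5:1}
[2] nor  $4, $5, $1  →  {$0:0, $1:6, $2:2, $3:2, $4:65528, $5:1}
[3] bne  $0, $4, L6  →  {$0:0, $1:6, $2:2, $3:2, $4:65528, $5:1}  ⟨branch taken⟩
[4] and  $3, $4, $0  →  {$0:0, $1:6, $2:2, $3:0, $4:65528, $5:1}
[6] slti  $1, $2, 11  →  {$0:0, $1:1, $2:2, $3:0, $4:65528, $5:1}
[7] ori   $0, $4, 7  →  {$0:0, $1:1, $2:2, $3:0, $4:65528, $5:1}
[8] bne  $0, $3, L12  →  {$0:0, $1:1, $2:2, $3:0, $4:65528, $5:1}  ⟨branch fallthrough⟩
[9] ori   $3, $5, 7  →  {$0:0, $1:1, $2:2, $3:7, $4:65528, $5:1}
[10] add  $4, $5, $4  →  {$0:0, $1:1, $2:2, $3:7, $4:65529, $5:1}
[11] add  $3, $3, $3  →  {$0:0, $1:1, $2:2, $3:14, $4:65529, $5:1}
[12] add  $0, $2, $3  →  {$0:0, $1:1, $2:2, $3:14, $4:65529, $5:1}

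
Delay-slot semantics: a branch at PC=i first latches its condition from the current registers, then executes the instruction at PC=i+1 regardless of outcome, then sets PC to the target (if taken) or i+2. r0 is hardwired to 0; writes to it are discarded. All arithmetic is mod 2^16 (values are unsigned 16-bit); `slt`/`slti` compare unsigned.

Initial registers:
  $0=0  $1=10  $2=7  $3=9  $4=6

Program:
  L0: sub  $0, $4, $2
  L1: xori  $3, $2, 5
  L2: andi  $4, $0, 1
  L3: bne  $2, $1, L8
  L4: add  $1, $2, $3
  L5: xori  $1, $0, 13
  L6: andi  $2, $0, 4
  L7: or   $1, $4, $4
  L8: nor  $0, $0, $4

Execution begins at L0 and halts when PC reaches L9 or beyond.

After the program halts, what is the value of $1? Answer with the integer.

  step pc=0: sub  $0, $4, $2  regs=(0,10,7,9,6)
  step pc=1: xori  $3, $2, 5  regs=(0,10,7,2,6)
  step pc=2: andi  $4, $0, 1  regs=(0,10,7,2,0)
  step pc=3: bne  $2, $1, L8  cond=T  regs=(0,10,7,2,0)
  step pc=4: add  $1, $2, $3  regs=(0,9,7,2,0)
  step pc=8: nor  $0, $0, $4  regs=(0,9,7,2,0)

9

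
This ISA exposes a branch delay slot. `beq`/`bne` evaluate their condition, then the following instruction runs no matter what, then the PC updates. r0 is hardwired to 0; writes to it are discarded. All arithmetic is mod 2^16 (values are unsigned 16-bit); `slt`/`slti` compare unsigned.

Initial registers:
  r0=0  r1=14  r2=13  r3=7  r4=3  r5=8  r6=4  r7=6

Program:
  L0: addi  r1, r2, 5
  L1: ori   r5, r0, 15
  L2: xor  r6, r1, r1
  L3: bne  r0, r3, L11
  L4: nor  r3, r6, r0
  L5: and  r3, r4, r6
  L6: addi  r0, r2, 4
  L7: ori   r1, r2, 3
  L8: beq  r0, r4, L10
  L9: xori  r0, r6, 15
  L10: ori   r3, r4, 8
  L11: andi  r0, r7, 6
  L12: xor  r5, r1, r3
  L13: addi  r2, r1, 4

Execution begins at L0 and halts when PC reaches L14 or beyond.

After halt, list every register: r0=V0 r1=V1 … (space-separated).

r0=0 r1=18 r2=22 r3=65535 r4=3 r5=65517 r6=0 r7=6

#0 addi  r1, r2, 5 ; 0/18/13/7/3/8/4/6
#1 ori   r5, r0, 15 ; 0/18/13/7/3/15/4/6
#2 xor  r6, r1, r1 ; 0/18/13/7/3/15/0/6
#3 bne  r0, r3, L11 ; 0/18/13/7/3/15/0/6 ; →target
#4 nor  r3, r6, r0 ; 0/18/13/65535/3/15/0/6
#11 andi  r0, r7, 6 ; 0/18/13/65535/3/15/0/6
#12 xor  r5, r1, r3 ; 0/18/13/65535/3/65517/0/6
#13 addi  r2, r1, 4 ; 0/18/22/65535/3/65517/0/6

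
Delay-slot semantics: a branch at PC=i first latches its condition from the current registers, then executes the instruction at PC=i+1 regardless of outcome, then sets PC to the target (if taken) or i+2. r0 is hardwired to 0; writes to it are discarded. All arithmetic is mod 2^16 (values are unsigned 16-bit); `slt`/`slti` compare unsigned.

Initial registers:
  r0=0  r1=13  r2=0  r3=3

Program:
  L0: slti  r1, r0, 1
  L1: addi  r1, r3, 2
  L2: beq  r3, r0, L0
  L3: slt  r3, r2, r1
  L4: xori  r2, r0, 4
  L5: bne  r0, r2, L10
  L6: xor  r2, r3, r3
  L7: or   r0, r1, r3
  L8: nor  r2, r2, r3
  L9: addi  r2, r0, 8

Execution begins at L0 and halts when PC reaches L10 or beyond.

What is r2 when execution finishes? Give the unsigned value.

0

[0] slti  r1, r0, 1  →  {r0:0, r1:1, r2:0, r3:3}
[1] addi  r1, r3, 2  →  {r0:0, r1:5, r2:0, r3:3}
[2] beq  r3, r0, L0  →  {r0:0, r1:5, r2:0, r3:3}  ⟨branch fallthrough⟩
[3] slt  r3, r2, r1  →  {r0:0, r1:5, r2:0, r3:1}
[4] xori  r2, r0, 4  →  {r0:0, r1:5, r2:4, r3:1}
[5] bne  r0, r2, L10  →  {r0:0, r1:5, r2:4, r3:1}  ⟨branch taken⟩
[6] xor  r2, r3, r3  →  {r0:0, r1:5, r2:0, r3:1}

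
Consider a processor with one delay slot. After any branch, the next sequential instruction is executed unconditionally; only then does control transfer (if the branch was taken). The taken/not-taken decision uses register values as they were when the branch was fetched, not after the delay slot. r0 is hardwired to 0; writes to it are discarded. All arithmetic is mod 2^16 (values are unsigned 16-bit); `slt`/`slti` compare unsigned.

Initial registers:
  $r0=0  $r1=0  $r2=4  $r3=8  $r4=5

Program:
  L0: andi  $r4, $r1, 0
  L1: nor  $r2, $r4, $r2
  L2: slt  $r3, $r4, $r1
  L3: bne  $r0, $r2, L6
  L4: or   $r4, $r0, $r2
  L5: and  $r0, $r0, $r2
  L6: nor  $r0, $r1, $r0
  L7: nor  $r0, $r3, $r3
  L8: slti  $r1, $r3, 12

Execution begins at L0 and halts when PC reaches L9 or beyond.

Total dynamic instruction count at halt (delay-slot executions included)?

8

#0 andi  $r4, $r1, 0 ; 0/0/4/8/0
#1 nor  $r2, $r4, $r2 ; 0/0/65531/8/0
#2 slt  $r3, $r4, $r1 ; 0/0/65531/0/0
#3 bne  $r0, $r2, L6 ; 0/0/65531/0/0 ; →target
#4 or   $r4, $r0, $r2 ; 0/0/65531/0/65531
#6 nor  $r0, $r1, $r0 ; 0/0/65531/0/65531
#7 nor  $r0, $r3, $r3 ; 0/0/65531/0/65531
#8 slti  $r1, $r3, 12 ; 0/1/65531/0/65531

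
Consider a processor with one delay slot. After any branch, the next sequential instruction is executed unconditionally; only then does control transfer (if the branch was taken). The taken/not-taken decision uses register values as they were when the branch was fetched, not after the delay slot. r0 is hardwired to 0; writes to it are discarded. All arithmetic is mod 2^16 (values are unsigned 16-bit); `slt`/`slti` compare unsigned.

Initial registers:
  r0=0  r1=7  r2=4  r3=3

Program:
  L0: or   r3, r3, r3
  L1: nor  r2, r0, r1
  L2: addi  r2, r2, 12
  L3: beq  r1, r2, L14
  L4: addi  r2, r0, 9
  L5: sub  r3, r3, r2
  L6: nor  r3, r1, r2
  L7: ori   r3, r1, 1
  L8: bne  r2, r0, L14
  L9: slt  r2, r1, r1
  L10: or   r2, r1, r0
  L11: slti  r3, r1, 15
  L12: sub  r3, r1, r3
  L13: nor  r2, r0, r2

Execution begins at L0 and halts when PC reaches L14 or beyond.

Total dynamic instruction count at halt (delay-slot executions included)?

10

PC=0  or   r3, r3, r3        | r0=0 r1=7 r2=4 r3=3
PC=1  nor  r2, r0, r1        | r0=0 r1=7 r2=65528 r3=3
PC=2  addi  r2, r2, 12       | r0=0 r1=7 r2=4 r3=3
PC=3  beq  r1, r2, L14       | r0=0 r1=7 r2=4 r3=3  [not taken]
PC=4  addi  r2, r0, 9        | r0=0 r1=7 r2=9 r3=3
PC=5  sub  r3, r3, r2        | r0=0 r1=7 r2=9 r3=65530
PC=6  nor  r3, r1, r2        | r0=0 r1=7 r2=9 r3=65520
PC=7  ori   r3, r1, 1        | r0=0 r1=7 r2=9 r3=7
PC=8  bne  r2, r0, L14       | r0=0 r1=7 r2=9 r3=7  [TAKEN]
PC=9  slt  r2, r1, r1        | r0=0 r1=7 r2=0 r3=7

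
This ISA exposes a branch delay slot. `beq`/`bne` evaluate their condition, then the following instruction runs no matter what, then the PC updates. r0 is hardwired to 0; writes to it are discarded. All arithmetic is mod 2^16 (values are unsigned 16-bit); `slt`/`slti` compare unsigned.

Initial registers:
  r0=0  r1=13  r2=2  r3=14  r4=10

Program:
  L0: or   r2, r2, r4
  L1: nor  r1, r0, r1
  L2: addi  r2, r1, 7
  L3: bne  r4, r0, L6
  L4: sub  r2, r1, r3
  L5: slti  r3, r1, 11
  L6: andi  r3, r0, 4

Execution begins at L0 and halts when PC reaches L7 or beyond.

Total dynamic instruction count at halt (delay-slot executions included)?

[0] or   r2, r2, r4  →  {r0:0, r1:13, r2:10, r3:14, r4:10}
[1] nor  r1, r0, r1  →  {r0:0, r1:65522, r2:10, r3:14, r4:10}
[2] addi  r2, r1, 7  →  {r0:0, r1:65522, r2:65529, r3:14, r4:10}
[3] bne  r4, r0, L6  →  {r0:0, r1:65522, r2:65529, r3:14, r4:10}  ⟨branch taken⟩
[4] sub  r2, r1, r3  →  {r0:0, r1:65522, r2:65508, r3:14, r4:10}
[6] andi  r3, r0, 4  →  {r0:0, r1:65522, r2:65508, r3:0, r4:10}

6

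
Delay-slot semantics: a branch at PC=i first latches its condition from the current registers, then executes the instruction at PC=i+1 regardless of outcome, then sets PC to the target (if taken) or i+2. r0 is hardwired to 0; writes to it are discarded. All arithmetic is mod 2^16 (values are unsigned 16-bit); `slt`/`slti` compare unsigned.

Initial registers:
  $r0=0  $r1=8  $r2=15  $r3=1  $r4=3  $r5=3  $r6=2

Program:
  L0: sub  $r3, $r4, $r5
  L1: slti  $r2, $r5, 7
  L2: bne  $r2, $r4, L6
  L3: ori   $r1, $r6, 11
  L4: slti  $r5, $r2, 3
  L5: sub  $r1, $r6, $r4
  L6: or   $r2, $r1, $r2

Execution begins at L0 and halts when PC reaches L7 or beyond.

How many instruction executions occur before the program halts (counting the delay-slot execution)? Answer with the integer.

#0 sub  $r3, $r4, $r5 ; 0/8/15/0/3/3/2
#1 slti  $r2, $r5, 7 ; 0/8/1/0/3/3/2
#2 bne  $r2, $r4, L6 ; 0/8/1/0/3/3/2 ; →target
#3 ori   $r1, $r6, 11 ; 0/11/1/0/3/3/2
#6 or   $r2, $r1, $r2 ; 0/11/11/0/3/3/2

5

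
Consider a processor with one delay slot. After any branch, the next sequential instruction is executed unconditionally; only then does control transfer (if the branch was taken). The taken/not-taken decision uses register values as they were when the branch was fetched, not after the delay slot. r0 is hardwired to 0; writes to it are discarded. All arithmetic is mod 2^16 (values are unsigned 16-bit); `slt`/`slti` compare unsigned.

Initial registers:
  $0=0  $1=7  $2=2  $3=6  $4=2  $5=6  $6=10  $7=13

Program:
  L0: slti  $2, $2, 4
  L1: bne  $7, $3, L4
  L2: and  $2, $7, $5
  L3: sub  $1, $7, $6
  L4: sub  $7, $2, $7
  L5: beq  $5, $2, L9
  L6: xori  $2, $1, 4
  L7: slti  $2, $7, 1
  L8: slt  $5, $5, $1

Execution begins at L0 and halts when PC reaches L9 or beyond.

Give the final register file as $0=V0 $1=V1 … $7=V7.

[0] slti  $2, $2, 4  →  {$0:0, $1:7, $2:1, $3:6, $4:2, $5:6, $6:10, $7:13}
[1] bne  $7, $3, L4  →  {$0:0, $1:7, $2:1, $3:6, $4:2, $5:6, $6:10, $7:13}  ⟨branch taken⟩
[2] and  $2, $7, $5  →  {$0:0, $1:7, $2:4, $3:6, $4:2, $5:6, $6:10, $7:13}
[4] sub  $7, $2, $7  →  {$0:0, $1:7, $2:4, $3:6, $4:2, $5:6, $6:10, $7:65527}
[5] beq  $5, $2, L9  →  {$0:0, $1:7, $2:4, $3:6, $4:2, $5:6, $6:10, $7:65527}  ⟨branch fallthrough⟩
[6] xori  $2, $1, 4  →  {$0:0, $1:7, $2:3, $3:6, $4:2, $5:6, $6:10, $7:65527}
[7] slti  $2, $7, 1  →  {$0:0, $1:7, $2:0, $3:6, $4:2, $5:6, $6:10, $7:65527}
[8] slt  $5, $5, $1  →  {$0:0, $1:7, $2:0, $3:6, $4:2, $5:1, $6:10, $7:65527}

$0=0 $1=7 $2=0 $3=6 $4=2 $5=1 $6=10 $7=65527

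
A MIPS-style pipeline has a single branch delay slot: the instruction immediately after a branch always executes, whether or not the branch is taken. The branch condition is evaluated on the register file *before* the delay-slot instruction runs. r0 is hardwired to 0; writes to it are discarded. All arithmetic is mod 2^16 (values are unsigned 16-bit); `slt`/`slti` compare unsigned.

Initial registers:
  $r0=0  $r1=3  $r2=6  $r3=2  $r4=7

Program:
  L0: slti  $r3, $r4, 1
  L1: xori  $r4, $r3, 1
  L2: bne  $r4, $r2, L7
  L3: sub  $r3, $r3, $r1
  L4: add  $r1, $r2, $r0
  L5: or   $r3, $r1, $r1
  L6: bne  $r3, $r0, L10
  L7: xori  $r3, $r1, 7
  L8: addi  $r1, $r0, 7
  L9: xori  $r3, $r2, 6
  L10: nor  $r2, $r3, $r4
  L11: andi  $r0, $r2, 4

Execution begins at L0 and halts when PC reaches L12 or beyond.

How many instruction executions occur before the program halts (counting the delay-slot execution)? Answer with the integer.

9

PC=0  slti  $r3, $r4, 1      | $r0=0 $r1=3 $r2=6 $r3=0 $r4=7
PC=1  xori  $r4, $r3, 1      | $r0=0 $r1=3 $r2=6 $r3=0 $r4=1
PC=2  bne  $r4, $r2, L7      | $r0=0 $r1=3 $r2=6 $r3=0 $r4=1  [TAKEN]
PC=3  sub  $r3, $r3, $r1     | $r0=0 $r1=3 $r2=6 $r3=65533 $r4=1
PC=7  xori  $r3, $r1, 7      | $r0=0 $r1=3 $r2=6 $r3=4 $r4=1
PC=8  addi  $r1, $r0, 7      | $r0=0 $r1=7 $r2=6 $r3=4 $r4=1
PC=9  xori  $r3, $r2, 6      | $r0=0 $r1=7 $r2=6 $r3=0 $r4=1
PC=10 nor  $r2, $r3, $r4     | $r0=0 $r1=7 $r2=65534 $r3=0 $r4=1
PC=11 andi  $r0, $r2, 4      | $r0=0 $r1=7 $r2=65534 $r3=0 $r4=1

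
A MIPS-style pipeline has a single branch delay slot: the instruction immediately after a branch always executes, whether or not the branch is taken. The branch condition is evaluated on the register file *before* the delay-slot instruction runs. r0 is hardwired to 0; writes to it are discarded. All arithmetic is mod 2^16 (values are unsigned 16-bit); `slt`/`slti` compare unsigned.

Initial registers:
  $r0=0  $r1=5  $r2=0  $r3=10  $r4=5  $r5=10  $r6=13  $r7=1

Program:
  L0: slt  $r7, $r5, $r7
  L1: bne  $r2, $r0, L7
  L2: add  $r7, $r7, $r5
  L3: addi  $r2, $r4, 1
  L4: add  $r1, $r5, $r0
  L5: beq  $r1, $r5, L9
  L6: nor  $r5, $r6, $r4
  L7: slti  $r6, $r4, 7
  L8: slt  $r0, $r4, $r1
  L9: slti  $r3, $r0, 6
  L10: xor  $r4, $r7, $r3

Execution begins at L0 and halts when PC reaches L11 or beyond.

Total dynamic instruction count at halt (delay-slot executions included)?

#0 slt  $r7, $r5, $r7 ; 0/5/0/10/5/10/13/0
#1 bne  $r2, $r0, L7 ; 0/5/0/10/5/10/13/0 ; →fallthru
#2 add  $r7, $r7, $r5 ; 0/5/0/10/5/10/13/10
#3 addi  $r2, $r4, 1 ; 0/5/6/10/5/10/13/10
#4 add  $r1, $r5, $r0 ; 0/10/6/10/5/10/13/10
#5 beq  $r1, $r5, L9 ; 0/10/6/10/5/10/13/10 ; →target
#6 nor  $r5, $r6, $r4 ; 0/10/6/10/5/65522/13/10
#9 slti  $r3, $r0, 6 ; 0/10/6/1/5/65522/13/10
#10 xor  $r4, $r7, $r3 ; 0/10/6/1/11/65522/13/10

9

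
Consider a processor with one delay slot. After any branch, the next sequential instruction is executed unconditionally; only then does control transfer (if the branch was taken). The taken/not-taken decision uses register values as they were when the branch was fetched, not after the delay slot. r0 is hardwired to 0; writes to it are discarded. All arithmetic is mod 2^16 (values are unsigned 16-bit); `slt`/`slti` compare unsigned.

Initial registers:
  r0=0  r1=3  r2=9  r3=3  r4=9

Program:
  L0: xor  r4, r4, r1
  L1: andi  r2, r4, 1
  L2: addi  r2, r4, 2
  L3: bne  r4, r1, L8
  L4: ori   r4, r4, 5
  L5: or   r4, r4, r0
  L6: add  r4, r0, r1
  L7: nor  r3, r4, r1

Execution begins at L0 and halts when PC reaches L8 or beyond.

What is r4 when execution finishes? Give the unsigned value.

#0 xor  r4, r4, r1 ; 0/3/9/3/10
#1 andi  r2, r4, 1 ; 0/3/0/3/10
#2 addi  r2, r4, 2 ; 0/3/12/3/10
#3 bne  r4, r1, L8 ; 0/3/12/3/10 ; →target
#4 ori   r4, r4, 5 ; 0/3/12/3/15

15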